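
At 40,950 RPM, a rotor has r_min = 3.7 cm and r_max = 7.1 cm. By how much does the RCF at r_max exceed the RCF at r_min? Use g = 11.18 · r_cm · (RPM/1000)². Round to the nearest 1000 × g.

RCF_max = 11.18 × 7.1 × (40.95)² = 11.18 × 7.1 × 1,676.9025 ≈ 133,109.2 × g
RCF_min = 11.18 × 3.7 × (40.95)² = 11.18 × 3.7 × 1,676.9025 ≈ 69,366.7 × g
ΔRCF = 133,109.2 − 69,366.7 = 63,742.5

ΔRCF ≈ 64000 ×g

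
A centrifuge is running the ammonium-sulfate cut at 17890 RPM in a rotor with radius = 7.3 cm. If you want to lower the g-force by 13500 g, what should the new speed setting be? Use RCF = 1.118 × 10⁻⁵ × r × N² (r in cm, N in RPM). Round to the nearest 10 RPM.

Current RCF = 1.118 × 10⁻⁵ × 7.3 × (17890)² = 1.118 × 10⁻⁵ × 7.3 × 320,052,100 ≈ 26,120.7 × g
Target RCF = 26,120.7 − 13,500 = 12,620.7 × g
N² = 12,620.7 / (8.1614 × 10⁻⁵) = 154,638,910
N ≈ √154,638,910 ≈ 12,435.4

≈ 12440 RPM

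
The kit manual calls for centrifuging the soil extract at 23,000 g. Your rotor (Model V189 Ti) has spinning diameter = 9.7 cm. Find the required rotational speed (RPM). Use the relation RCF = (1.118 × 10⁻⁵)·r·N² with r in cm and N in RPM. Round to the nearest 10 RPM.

r = 9.7 / 2 = 4.85 cm
RCF = 1.118 × 10⁻⁵ × r × N²
23,000 = 1.118 × 10⁻⁵ × 4.85 × N²
N² = 23,000 / (5.4223 × 10⁻⁵) = 424,174,243
N ≈ √424,174,243 ≈ 20,595.5

N ≈ 20600 RPM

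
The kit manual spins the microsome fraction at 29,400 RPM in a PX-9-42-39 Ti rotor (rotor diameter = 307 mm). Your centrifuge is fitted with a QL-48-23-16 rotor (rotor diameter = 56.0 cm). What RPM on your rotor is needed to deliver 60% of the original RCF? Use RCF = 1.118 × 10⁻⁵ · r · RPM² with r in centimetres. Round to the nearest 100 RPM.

Original rotor: r = 307 mm / 2 = 153.5 mm = 15.35 cm
RCF = 1.118 × 10⁻⁵ × r × N²
RCF_original = 1.118 × 10⁻⁵ × 15.35 × (29400)² = 1.118 × 10⁻⁵ × 15.35 × 864,360,000 ≈ 148,335.4 × g
Target RCF = 0.6 × 148,335.4 ≈ 89,001.2 × g
Your rotor: r = 56.0 / 2 = 28 cm
89,001.2 = 1.118 × 10⁻⁵ × 28 × N²
N² = 89,001.2 / (31.304 × 10⁻⁵) = 284,312,548
N ≈ √284,312,548 ≈ 16,861.6

16900 RPM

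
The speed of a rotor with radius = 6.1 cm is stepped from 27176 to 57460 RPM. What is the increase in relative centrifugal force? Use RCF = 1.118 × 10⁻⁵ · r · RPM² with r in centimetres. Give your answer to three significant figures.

175000 g

RCF₁ = 1.118 × 10⁻⁵ × 6.1 × (27176)² = 1.118 × 10⁻⁵ × 6.1 × 738,534,976 ≈ 50,366.6 × g
RCF₂ = 1.118 × 10⁻⁵ × 6.1 × (57460)² = 1.118 × 10⁻⁵ × 6.1 × 3,301,651,600 ≈ 225,166 × g
Increase = 225,166 − 50,366.6 = 174,799.4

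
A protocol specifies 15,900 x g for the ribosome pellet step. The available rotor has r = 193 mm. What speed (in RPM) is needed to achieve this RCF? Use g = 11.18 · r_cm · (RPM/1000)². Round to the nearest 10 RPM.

≈ 8580 RPM

r = 193 mm = 19.3 cm
RCF = 11.18 × r × (N/1000)²
15,900 = 11.18 × 19.3 × (N/1000)²
(N/1000)² = 15,900 / 215.774 = 73.68821
N = 1000 × √73.68821 ≈ 8,584.2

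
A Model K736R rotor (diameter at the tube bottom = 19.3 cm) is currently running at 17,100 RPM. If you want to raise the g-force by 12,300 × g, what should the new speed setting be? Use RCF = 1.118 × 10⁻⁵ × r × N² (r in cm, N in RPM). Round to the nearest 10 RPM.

20160 RPM

r = 19.3 / 2 = 9.65 cm
Current RCF = 1.118 × 10⁻⁵ × 9.65 × (17100)² = 1.118 × 10⁻⁵ × 9.65 × 292,410,000 ≈ 31,547.2 × g
Target RCF = 31,547.2 + 12,300 = 43,847.2 × g
N² = 43,847.2 / (10.7887 × 10⁻⁵) = 406,417,826
N ≈ √406,417,826 ≈ 20,159.8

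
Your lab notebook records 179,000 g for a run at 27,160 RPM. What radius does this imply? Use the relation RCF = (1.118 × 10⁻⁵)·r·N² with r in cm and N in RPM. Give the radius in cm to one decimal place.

179000 = 1.118 × 10⁻⁵ × r × (27160)²
r = 179000 / (1.118 × 10⁻⁵ × 737,665,600) = 179000 / 8247.101 ≈ 21.705 cm

r ≈ 21.7 cm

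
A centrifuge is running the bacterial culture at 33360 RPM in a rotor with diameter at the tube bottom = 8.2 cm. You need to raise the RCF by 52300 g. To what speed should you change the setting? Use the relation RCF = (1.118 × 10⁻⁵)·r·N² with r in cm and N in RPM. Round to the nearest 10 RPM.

r = 8.2 / 2 = 4.1 cm
Current RCF = 1.118 × 10⁻⁵ × 4.1 × (33360)² = 1.118 × 10⁻⁵ × 4.1 × 1,112,889,600 ≈ 51,012.6 × g
Target RCF = 51,012.6 + 52,300 = 103,312.6 × g
N² = 103,312.6 / (4.5838 × 10⁻⁵) = 2,253,863,607
N ≈ √2,253,863,607 ≈ 47,474.9

N₂ ≈ 47470 RPM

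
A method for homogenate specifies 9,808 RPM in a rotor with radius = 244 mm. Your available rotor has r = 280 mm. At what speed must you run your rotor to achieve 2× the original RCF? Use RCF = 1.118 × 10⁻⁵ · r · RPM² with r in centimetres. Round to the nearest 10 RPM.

Original rotor: r = 244 mm = 24.4 cm
RCF_original = 1.118 × 10⁻⁵ × 24.4 × (9808)² = 1.118 × 10⁻⁵ × 24.4 × 96,196,864 ≈ 26,241.7 × g
Target RCF = 2 × 26,241.7 ≈ 52,483.4 × g
Your rotor: r = 280 mm = 28.0 cm
52,483.4 = 1.118 × 10⁻⁵ × 28 × N²
N² = 52,483.4 / (31.304 × 10⁻⁵) = 167,657,168
N ≈ √167,657,168 ≈ 12,948.2

12950 RPM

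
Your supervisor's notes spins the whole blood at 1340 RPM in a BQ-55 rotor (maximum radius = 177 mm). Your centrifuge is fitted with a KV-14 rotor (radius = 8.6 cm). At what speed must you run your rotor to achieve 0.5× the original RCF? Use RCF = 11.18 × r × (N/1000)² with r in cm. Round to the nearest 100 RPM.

Original rotor: r = 177 mm = 17.7 cm
RCF_original = 11.18 × 17.7 × (1.34)² = 11.18 × 17.7 × 1.7956 ≈ 355.3 × g
Target RCF = 0.5 × 355.3 ≈ 177.7 × g
177.7 = 11.18 × 8.6 × (N/1000)²
(N/1000)² = 177.7 / 96.148 = 1.848192
N = 1000 × √1.848192 ≈ 1,359.5

≈ 1400 RPM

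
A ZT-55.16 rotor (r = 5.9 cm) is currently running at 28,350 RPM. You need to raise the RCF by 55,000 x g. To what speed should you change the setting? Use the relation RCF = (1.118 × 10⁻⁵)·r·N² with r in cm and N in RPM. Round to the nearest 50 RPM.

Current RCF = 1.118 × 10⁻⁵ × 5.9 × (28350)² = 1.118 × 10⁻⁵ × 5.9 × 803,722,500 ≈ 53,015.1 × g
Target RCF = 53,015.1 + 55,000 = 108,015.1 × g
N² = 108,015.1 / (6.5962 × 10⁻⁵) = 1,637,535,248
N ≈ √1,637,535,248 ≈ 40,466.5

40450 RPM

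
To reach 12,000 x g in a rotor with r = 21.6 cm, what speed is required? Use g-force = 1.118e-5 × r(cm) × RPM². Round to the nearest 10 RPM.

≈ 7050 RPM

12,000 = 1.118 × 10⁻⁵ × 21.6 × N²
N² = 12,000 / (24.1488 × 10⁻⁵) = 49,691,910
N ≈ √49,691,910 ≈ 7,049.2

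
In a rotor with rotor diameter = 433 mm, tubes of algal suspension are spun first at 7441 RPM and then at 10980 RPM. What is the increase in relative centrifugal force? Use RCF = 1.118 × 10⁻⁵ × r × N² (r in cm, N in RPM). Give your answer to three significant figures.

≈ 15800 × g

r = 433 mm / 2 = 216.5 mm = 21.65 cm
RCF₁ = 1.118 × 10⁻⁵ × 21.65 × (7441)² = 1.118 × 10⁻⁵ × 21.65 × 55,368,481 ≈ 13,401.8 × g
RCF₂ = 1.118 × 10⁻⁵ × 21.65 × (10980)² = 1.118 × 10⁻⁵ × 21.65 × 120,560,400 ≈ 29,181.3 × g
Increase = 29,181.3 − 13,401.8 = 15,779.5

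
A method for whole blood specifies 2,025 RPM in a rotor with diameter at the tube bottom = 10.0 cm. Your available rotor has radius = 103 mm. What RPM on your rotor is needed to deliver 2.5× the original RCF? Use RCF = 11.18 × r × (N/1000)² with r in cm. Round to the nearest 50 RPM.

2250 RPM

Original rotor: r = 10.0 / 2 = 5 cm
RCF_original = 11.18 × 5 × (2.025)² = 11.18 × 5 × 4.100625 ≈ 229.2 × g
Target RCF = 2.5 × 229.2 ≈ 573 × g
Your rotor: r = 103 mm = 10.3 cm
573 = 11.18 × 10.3 × (N/1000)²
(N/1000)² = 573 / 115.154 = 4.975945
N = 1000 × √4.975945 ≈ 2,230.7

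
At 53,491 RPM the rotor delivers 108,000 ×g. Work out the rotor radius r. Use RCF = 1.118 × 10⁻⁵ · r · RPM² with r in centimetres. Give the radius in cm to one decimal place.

3.4 cm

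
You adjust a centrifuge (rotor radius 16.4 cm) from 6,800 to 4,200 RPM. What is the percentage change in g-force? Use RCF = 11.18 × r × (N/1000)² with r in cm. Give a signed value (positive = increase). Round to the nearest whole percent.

-62%

RCF ∝ N², so the ratio is (4200/6800)² = (0.617647)² = 0.3815.
Change = 0.3815 − 1 = -0.6185 → -61.9%.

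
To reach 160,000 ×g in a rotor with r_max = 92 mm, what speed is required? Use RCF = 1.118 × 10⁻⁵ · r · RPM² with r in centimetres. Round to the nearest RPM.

≈ 39441 RPM

r = 92 mm = 9.2 cm
160,000 = 1.118 × 10⁻⁵ × 9.2 × N²
N² = 160,000 / (10.2856 × 10⁻⁵) = 1,555,572,840
N ≈ √1,555,572,840 ≈ 39,440.8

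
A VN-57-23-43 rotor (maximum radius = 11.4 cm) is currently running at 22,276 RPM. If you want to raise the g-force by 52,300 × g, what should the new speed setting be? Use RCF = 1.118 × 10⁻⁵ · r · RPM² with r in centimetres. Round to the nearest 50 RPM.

30100 RPM

Current RCF = 1.118 × 10⁻⁵ × 11.4 × (22276)² = 1.118 × 10⁻⁵ × 11.4 × 496,220,176 ≈ 63,244.3 × g
Target RCF = 63,244.3 + 52,300 = 115,544.3 × g
N² = 115,544.3 / (12.7452 × 10⁻⁵) = 906,571,101
N ≈ √906,571,101 ≈ 30,109.3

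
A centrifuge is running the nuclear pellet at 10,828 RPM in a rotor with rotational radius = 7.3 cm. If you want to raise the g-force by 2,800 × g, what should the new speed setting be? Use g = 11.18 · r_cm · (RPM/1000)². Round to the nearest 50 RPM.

≈ 12300 RPM

Current RCF = 11.18 × 7.3 × (10.828)² = 11.18 × 7.3 × 117.245584 ≈ 9,568.9 × g
Target RCF = 9,568.9 + 2,800 = 12,368.9 × g
(N/1000)² = 12,368.9 / 81.614 = 151.5537
N = 1000 × √151.5537 ≈ 12,310.7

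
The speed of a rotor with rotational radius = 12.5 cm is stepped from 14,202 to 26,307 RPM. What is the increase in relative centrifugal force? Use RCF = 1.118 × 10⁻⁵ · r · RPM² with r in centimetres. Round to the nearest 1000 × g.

RCF₁ = 1.118 × 10⁻⁵ × 12.5 × (14202)² = 1.118 × 10⁻⁵ × 12.5 × 201,696,804 ≈ 28,187.1 × g
RCF₂ = 1.118 × 10⁻⁵ × 12.5 × (26307)² = 1.118 × 10⁻⁵ × 12.5 × 692,058,249 ≈ 96,715.1 × g
Increase = 96,715.1 − 28,187.1 = 68,528

69000 × g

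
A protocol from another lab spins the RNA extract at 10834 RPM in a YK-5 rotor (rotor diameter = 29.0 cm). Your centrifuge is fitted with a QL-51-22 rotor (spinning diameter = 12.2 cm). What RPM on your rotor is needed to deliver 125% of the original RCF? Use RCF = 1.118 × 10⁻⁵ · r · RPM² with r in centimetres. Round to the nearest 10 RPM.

Original rotor: r = 29.0 / 2 = 14.5 cm
RCF_original = 1.118 × 10⁻⁵ × 14.5 × (10834)² = 1.118 × 10⁻⁵ × 14.5 × 117,375,556 ≈ 19,027.8 × g
Target RCF = 1.25 × 19,027.8 ≈ 23,784.8 × g
Your rotor: r = 12.2 / 2 = 6.1 cm
23,784.8 = 1.118 × 10⁻⁵ × 6.1 × N²
N² = 23,784.8 / (6.8198 × 10⁻⁵) = 348,760,961
N ≈ √348,760,961 ≈ 18,675.1

18680 RPM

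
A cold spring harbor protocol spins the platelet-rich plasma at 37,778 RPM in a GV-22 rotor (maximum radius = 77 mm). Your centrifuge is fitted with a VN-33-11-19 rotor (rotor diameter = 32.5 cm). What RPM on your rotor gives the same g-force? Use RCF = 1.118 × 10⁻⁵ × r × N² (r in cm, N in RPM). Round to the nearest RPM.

Original rotor: r = 77 mm = 7.7 cm
RCF_original = 1.118 × 10⁻⁵ × 7.7 × (37778)² = 1.118 × 10⁻⁵ × 7.7 × 1,427,177,284 ≈ 122,860 × g
Your rotor: r = 32.5 / 2 = 16.25 cm
122,860 = 1.118 × 10⁻⁵ × 16.25 × N²
N² = 122,860 / (18.1675 × 10⁻⁵) = 676,262,557
N ≈ √676,262,557 ≈ 26,005.0

26005 RPM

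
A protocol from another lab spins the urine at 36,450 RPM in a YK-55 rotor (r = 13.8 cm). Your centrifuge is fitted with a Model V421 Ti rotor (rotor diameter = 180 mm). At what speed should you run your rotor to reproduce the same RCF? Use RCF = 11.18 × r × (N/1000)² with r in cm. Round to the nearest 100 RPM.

≈ 45100 RPM

RCF = 11.18 × r × (N/1000)²
RCF_original = 11.18 × 13.8 × (36.45)² = 11.18 × 13.8 × 1,328.6025 ≈ 204,982.1 × g
Your rotor: r = 180 mm / 2 = 90 mm = 9 cm
204,982.1 = 11.18 × 9 × (N/1000)²
(N/1000)² = 204,982.1 / 100.62 = 2037.19
N = 1000 × √2037.19 ≈ 45,135.2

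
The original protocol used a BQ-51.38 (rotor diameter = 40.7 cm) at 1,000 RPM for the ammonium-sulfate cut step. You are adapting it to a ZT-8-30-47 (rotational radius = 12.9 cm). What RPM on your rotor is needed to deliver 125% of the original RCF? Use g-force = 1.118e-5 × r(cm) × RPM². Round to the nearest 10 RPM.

≈ 1400 RPM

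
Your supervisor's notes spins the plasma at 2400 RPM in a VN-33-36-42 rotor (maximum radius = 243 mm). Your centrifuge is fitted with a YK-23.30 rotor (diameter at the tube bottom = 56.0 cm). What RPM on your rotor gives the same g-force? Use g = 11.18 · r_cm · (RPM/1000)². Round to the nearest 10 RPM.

Original rotor: r = 243 mm = 24.3 cm
RCF_original = 11.18 × 24.3 × (2.4)² = 11.18 × 24.3 × 5.76 ≈ 1,564.8 × g
Your rotor: r = 56.0 / 2 = 28 cm
1,564.8 = 11.18 × 28 × (N/1000)²
(N/1000)² = 1,564.8 / 313.04 = 4.998722
N = 1000 × √4.998722 ≈ 2,235.8

≈ 2240 RPM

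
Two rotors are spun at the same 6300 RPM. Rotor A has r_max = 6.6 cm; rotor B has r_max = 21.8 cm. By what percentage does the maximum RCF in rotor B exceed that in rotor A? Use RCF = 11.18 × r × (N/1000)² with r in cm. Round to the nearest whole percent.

230%

At equal RPM, RCF scales linearly with r: ratio = 21.8 / 6.6 = 3.3030.
So rotor B delivers 230.3% more g-force.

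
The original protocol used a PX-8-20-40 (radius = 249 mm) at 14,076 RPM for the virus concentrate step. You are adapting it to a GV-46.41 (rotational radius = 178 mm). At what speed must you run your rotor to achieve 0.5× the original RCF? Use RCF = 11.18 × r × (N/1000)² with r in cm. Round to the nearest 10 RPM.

≈ 11770 RPM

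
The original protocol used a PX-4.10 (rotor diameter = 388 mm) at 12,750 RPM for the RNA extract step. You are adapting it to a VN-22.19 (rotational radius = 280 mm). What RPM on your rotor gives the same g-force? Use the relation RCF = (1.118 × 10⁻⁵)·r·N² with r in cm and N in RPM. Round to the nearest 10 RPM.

≈ 10610 RPM

Original rotor: r = 388 mm / 2 = 194 mm = 19.4 cm
RCF = 1.118 × 10⁻⁵ × r × N²
RCF_original = 1.118 × 10⁻⁵ × 19.4 × (12750)² = 1.118 × 10⁻⁵ × 19.4 × 162,562,500 ≈ 35,258.5 × g
Your rotor: r = 280 mm = 28.0 cm
35,258.5 = 1.118 × 10⁻⁵ × 28 × N²
N² = 35,258.5 / (31.304 × 10⁻⁵) = 112,632,571
N ≈ √112,632,571 ≈ 10,612.8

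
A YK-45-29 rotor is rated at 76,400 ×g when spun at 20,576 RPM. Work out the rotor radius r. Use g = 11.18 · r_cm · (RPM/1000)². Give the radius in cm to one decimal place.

16.1 cm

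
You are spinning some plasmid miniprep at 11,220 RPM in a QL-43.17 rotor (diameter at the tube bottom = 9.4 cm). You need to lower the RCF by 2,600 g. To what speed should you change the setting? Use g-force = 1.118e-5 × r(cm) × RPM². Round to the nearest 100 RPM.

r = 9.4 / 2 = 4.7 cm
Current RCF = 1.118 × 10⁻⁵ × 4.7 × (11220)² = 1.118 × 10⁻⁵ × 4.7 × 125,888,400 ≈ 6,614.9 × g
Target RCF = 6,614.9 − 2,600 = 4,014.9 × g
N² = 4,014.9 / (5.2546 × 10⁻⁵) = 76,407,338
N ≈ √76,407,338 ≈ 8,741.1

≈ 8700 RPM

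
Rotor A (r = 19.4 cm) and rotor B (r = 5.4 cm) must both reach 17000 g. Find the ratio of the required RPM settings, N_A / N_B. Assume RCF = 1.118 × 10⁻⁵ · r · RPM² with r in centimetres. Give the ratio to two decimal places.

0.53

At fixed RCF, N ∝ 1/√r, so N_A/N_B = √(r_B/r_A) = √(5.4/19.4) = √0.278351 = 0.5276.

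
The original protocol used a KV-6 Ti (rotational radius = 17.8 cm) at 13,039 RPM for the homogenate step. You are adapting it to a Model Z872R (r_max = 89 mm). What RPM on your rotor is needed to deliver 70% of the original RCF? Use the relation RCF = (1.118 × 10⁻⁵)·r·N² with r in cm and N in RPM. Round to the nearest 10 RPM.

RCF_original = 1.118 × 10⁻⁵ × 17.8 × (13039)² = 1.118 × 10⁻⁵ × 17.8 × 170,015,521 ≈ 33,833.8 × g
Target RCF = 0.7 × 33,833.8 ≈ 23,683.7 × g
Your rotor: r = 89 mm = 8.9 cm
23,683.7 = 1.118 × 10⁻⁵ × 8.9 × N²
N² = 23,683.7 / (9.9502 × 10⁻⁵) = 238,022,351
N ≈ √238,022,351 ≈ 15,428.0

≈ 15430 RPM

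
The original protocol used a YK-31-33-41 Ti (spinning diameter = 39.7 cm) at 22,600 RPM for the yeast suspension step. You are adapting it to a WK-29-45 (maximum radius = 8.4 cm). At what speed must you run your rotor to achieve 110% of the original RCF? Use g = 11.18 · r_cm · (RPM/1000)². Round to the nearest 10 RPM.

Original rotor: r = 39.7 / 2 = 19.85 cm
RCF = 11.18 × r × (N/1000)²
RCF_original = 11.18 × 19.85 × (22.6)² = 11.18 × 19.85 × 510.76 ≈ 113,349.4 × g
Target RCF = 1.1 × 113,349.4 ≈ 124,684.3 × g
124,684.3 = 11.18 × 8.4 × (N/1000)²
(N/1000)² = 124,684.3 / 93.912 = 1327.672
N = 1000 × √1327.672 ≈ 36,437.2

36440 RPM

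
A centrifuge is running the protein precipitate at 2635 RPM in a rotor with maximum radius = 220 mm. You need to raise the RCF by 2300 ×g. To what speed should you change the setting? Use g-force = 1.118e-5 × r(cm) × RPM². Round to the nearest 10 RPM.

≈ 4040 RPM

r = 220 mm = 22.0 cm
Current RCF = 1.118 × 10⁻⁵ × 22 × (2635)² = 1.118 × 10⁻⁵ × 22 × 6,943,225 ≈ 1,707.8 × g
Target RCF = 1,707.8 + 2,300 = 4,007.8 × g
N² = 4,007.8 / (24.596 × 10⁻⁵) = 16,294,519
N ≈ √16,294,519 ≈ 4,036.6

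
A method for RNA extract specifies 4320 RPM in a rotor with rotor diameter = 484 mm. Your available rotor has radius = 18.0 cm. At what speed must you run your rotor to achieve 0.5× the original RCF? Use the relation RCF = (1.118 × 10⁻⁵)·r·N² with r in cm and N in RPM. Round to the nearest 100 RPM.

Original rotor: r = 484 mm / 2 = 242 mm = 24.2 cm
RCF_original = 1.118 × 10⁻⁵ × 24.2 × (4320)² = 1.118 × 10⁻⁵ × 24.2 × 18,662,400 ≈ 5,049.2 × g
Target RCF = 0.5 × 5,049.2 ≈ 2,524.6 × g
2,524.6 = 1.118 × 10⁻⁵ × 18 × N²
N² = 2,524.6 / (20.124 × 10⁻⁵) = 12,545,220
N ≈ √12,545,220 ≈ 3,541.9

≈ 3500 RPM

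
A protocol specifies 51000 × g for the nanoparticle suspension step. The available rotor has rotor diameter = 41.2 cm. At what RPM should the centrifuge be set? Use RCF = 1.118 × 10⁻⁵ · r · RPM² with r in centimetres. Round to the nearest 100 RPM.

≈ 14900 RPM

r = 41.2 / 2 = 20.6 cm
51,000 = 1.118 × 10⁻⁵ × 20.6 × N²
N² = 51,000 / (23.0308 × 10⁻⁵) = 221,442,590
N ≈ √221,442,590 ≈ 14,880.9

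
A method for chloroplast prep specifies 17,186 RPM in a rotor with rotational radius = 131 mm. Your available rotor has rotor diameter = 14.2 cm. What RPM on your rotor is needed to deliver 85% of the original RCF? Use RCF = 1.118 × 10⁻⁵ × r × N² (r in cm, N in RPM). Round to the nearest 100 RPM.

Original rotor: r = 131 mm = 13.1 cm
RCF_original = 1.118 × 10⁻⁵ × 13.1 × (17186)² = 1.118 × 10⁻⁵ × 13.1 × 295,358,596 ≈ 43,257.6 × g
Target RCF = 0.85 × 43,257.6 ≈ 36,769 × g
Your rotor: r = 14.2 / 2 = 7.1 cm
36,769 = 1.118 × 10⁻⁵ × 7.1 × N²
N² = 36,769 / (7.9378 × 10⁻⁵) = 463,213,989
N ≈ √463,213,989 ≈ 21,522.4

≈ 21500 RPM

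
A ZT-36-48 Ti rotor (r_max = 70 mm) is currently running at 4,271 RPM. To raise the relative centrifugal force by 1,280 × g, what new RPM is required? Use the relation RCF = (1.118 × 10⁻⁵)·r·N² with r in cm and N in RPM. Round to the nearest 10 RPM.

5880 RPM

r = 70 mm = 7.0 cm
Current RCF = 1.118 × 10⁻⁵ × 7 × (4271)² = 1.118 × 10⁻⁵ × 7 × 18,241,441 ≈ 1,427.6 × g
Target RCF = 1,427.6 + 1,280 = 2,707.6 × g
N² = 2,707.6 / (7.826 × 10⁻⁵) = 34,597,496
N ≈ √34,597,496 ≈ 5,882.0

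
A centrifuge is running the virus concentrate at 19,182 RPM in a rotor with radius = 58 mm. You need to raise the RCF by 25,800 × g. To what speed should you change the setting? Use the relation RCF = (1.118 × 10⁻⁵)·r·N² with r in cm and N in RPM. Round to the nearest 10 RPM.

r = 58 mm = 5.8 cm
Current RCF = 1.118 × 10⁻⁵ × 5.8 × (19182)² = 1.118 × 10⁻⁵ × 5.8 × 367,949,124 ≈ 23,859.3 × g
Target RCF = 23,859.3 + 25,800 = 49,659.3 × g
N² = 49,659.3 / (6.4844 × 10⁻⁵) = 765,827,216
N ≈ √765,827,216 ≈ 27,673.6

27670 RPM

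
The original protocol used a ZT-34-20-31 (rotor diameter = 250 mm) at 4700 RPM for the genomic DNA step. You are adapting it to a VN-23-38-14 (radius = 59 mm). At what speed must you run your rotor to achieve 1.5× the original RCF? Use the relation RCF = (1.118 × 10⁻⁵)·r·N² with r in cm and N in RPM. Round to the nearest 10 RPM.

8380 RPM

Original rotor: r = 250 mm / 2 = 125 mm = 12.5 cm
RCF_original = 1.118 × 10⁻⁵ × 12.5 × (4700)² = 1.118 × 10⁻⁵ × 12.5 × 22,090,000 ≈ 3,087.1 × g
Target RCF = 1.5 × 3,087.1 ≈ 4,630.6 × g
Your rotor: r = 59 mm = 5.9 cm
4,630.6 = 1.118 × 10⁻⁵ × 5.9 × N²
N² = 4,630.6 / (6.5962 × 10⁻⁵) = 70,201,025
N ≈ √70,201,025 ≈ 8,378.6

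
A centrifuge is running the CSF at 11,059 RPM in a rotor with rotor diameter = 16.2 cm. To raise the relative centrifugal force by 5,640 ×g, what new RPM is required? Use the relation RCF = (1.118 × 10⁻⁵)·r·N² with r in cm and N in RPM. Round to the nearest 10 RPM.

r = 16.2 / 2 = 8.1 cm
Current RCF = 1.118 × 10⁻⁵ × 8.1 × (11059)² = 1.118 × 10⁻⁵ × 8.1 × 122,301,481 ≈ 11,075.4 × g
Target RCF = 11,075.4 + 5,640 = 16,715.4 × g
N² = 16,715.4 / (9.0558 × 10⁻⁵) = 184,582,257
N ≈ √184,582,257 ≈ 13,586.1

13590 RPM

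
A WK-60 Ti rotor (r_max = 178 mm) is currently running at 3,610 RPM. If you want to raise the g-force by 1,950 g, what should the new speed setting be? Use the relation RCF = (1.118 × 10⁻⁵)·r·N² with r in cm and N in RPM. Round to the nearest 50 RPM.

N₂ ≈ 4800 RPM

r = 178 mm = 17.8 cm
Current RCF = 1.118 × 10⁻⁵ × 17.8 × (3610)² = 1.118 × 10⁻⁵ × 17.8 × 13,032,100 ≈ 2,593.4 × g
Target RCF = 2,593.4 + 1,950 = 4,543.4 × g
N² = 4,543.4 / (19.9004 × 10⁻⁵) = 22,830,697
N ≈ √22,830,697 ≈ 4,778.1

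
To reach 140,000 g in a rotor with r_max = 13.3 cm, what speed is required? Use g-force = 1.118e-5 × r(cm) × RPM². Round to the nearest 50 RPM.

30700 RPM

RCF = 1.118 × 10⁻⁵ × r × N²
140,000 = 1.118 × 10⁻⁵ × 13.3 × N²
N² = 140,000 / (14.8694 × 10⁻⁵) = 941,530,929
N ≈ √941,530,929 ≈ 30,684.4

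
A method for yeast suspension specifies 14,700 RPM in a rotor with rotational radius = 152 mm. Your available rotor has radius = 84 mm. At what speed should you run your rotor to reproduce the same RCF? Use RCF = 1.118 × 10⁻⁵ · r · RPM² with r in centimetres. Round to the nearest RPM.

19774 RPM

Original rotor: r = 152 mm = 15.2 cm
RCF = 1.118 × 10⁻⁵ × r × N²
RCF_original = 1.118 × 10⁻⁵ × 15.2 × (14700)² = 1.118 × 10⁻⁵ × 15.2 × 216,090,000 ≈ 36,721.5 × g
Your rotor: r = 84 mm = 8.4 cm
36,721.5 = 1.118 × 10⁻⁵ × 8.4 × N²
N² = 36,721.5 / (9.3912 × 10⁻⁵) = 391,020,317
N ≈ √391,020,317 ≈ 19,774.2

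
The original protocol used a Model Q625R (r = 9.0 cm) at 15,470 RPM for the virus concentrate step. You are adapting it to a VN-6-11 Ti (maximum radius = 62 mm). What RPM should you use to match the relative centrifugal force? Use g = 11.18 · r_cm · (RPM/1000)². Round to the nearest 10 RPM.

18640 RPM

RCF_original = 11.18 × 9 × (15.47)² = 11.18 × 9 × 239.3209 ≈ 24,080.5 × g
Your rotor: r = 62 mm = 6.2 cm
24,080.5 = 11.18 × 6.2 × (N/1000)²
(N/1000)² = 24,080.5 / 69.316 = 347.4018
N = 1000 × √347.4018 ≈ 18,638.7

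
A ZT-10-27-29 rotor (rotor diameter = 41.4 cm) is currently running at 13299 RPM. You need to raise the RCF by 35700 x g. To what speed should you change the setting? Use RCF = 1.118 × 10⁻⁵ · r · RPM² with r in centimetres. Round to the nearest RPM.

r = 41.4 / 2 = 20.7 cm
Current RCF = 1.118 × 10⁻⁵ × 20.7 × (13299)² = 1.118 × 10⁻⁵ × 20.7 × 176,863,401 ≈ 40,930.8 × g
Target RCF = 40,930.8 + 35,700 = 76,630.8 × g
N² = 76,630.8 / (23.1426 × 10⁻⁵) = 331,124,420
N ≈ √331,124,420 ≈ 18,196.8

N₂ ≈ 18197 RPM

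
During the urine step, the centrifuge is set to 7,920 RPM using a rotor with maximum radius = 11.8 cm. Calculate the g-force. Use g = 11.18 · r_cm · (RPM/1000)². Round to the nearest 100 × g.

8300 g

RCF = 11.18 × r × (N/1000)²
RCF = 11.18 × 11.8 × (7.92)² = 11.18 × 11.8 × 62.7264 ≈ 8,275.1 × g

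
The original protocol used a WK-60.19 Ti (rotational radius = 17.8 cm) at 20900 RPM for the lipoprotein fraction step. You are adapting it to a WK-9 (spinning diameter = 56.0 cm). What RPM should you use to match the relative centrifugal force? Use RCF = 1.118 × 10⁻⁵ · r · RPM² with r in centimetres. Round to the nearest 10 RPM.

16660 RPM

RCF_original = 1.118 × 10⁻⁵ × 17.8 × (20900)² = 1.118 × 10⁻⁵ × 17.8 × 436,810,000 ≈ 86,926.9 × g
Your rotor: r = 56.0 / 2 = 28 cm
86,926.9 = 1.118 × 10⁻⁵ × 28 × N²
N² = 86,926.9 / (31.304 × 10⁻⁵) = 277,686,238
N ≈ √277,686,238 ≈ 16,663.9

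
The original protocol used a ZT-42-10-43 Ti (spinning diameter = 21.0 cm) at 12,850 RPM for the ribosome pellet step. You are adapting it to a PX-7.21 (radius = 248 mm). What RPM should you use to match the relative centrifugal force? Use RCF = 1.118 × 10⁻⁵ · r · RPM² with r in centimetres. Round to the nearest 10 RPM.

≈ 8360 RPM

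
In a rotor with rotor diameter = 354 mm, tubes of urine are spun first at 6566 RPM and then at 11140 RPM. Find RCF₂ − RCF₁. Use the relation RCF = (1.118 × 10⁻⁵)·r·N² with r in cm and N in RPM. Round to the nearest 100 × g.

r = 354 mm / 2 = 177 mm = 17.7 cm
RCF₁ = 1.118 × 10⁻⁵ × 17.7 × (6566)² = 1.118 × 10⁻⁵ × 17.7 × 43,112,356 ≈ 8,531.3 × g
RCF₂ = 1.118 × 10⁻⁵ × 17.7 × (11140)² = 1.118 × 10⁻⁵ × 17.7 × 124,099,600 ≈ 24,557.6 × g
Increase = 24,557.6 − 8,531.3 = 16,026.3

16000 ×g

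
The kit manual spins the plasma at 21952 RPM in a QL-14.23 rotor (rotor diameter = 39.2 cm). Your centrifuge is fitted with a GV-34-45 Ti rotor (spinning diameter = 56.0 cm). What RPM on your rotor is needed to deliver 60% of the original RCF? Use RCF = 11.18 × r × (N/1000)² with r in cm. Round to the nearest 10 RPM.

Original rotor: r = 39.2 / 2 = 19.6 cm
RCF = 11.18 × r × (N/1000)²
RCF_original = 11.18 × 19.6 × (21.952)² = 11.18 × 19.6 × 481.890304 ≈ 105,595.7 × g
Target RCF = 0.6 × 105,595.7 ≈ 63,357.4 × g
Your rotor: r = 56.0 / 2 = 28 cm
63,357.4 = 11.18 × 28 × (N/1000)²
(N/1000)² = 63,357.4 / 313.04 = 202.3939
N = 1000 × √202.3939 ≈ 14,226.5

14230 RPM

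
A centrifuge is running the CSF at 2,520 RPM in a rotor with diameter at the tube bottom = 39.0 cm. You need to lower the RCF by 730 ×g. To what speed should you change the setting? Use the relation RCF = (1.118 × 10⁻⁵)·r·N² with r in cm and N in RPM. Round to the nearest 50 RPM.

≈ 1750 RPM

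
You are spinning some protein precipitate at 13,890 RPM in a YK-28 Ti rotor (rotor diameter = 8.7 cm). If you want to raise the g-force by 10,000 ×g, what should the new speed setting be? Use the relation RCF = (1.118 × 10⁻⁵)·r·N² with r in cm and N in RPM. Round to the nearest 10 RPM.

N₂ ≈ 19960 RPM

r = 8.7 / 2 = 4.35 cm
Current RCF = 1.118 × 10⁻⁵ × 4.35 × (13890)² = 1.118 × 10⁻⁵ × 4.35 × 192,932,100 ≈ 9,382.9 × g
Target RCF = 9,382.9 + 10,000 = 19,382.9 × g
N² = 19,382.9 / (4.8633 × 10⁻⁵) = 398,554,479
N ≈ √398,554,479 ≈ 19,963.8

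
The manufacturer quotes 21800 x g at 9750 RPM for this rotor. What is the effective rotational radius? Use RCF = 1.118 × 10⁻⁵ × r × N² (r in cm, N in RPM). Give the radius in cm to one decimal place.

21800 = 1.118 × 10⁻⁵ × r × (9750)²
r = 21800 / (1.118 × 10⁻⁵ × 95,062,500) = 21800 / 1062.799 ≈ 20.512 cm

r ≈ 20.5 cm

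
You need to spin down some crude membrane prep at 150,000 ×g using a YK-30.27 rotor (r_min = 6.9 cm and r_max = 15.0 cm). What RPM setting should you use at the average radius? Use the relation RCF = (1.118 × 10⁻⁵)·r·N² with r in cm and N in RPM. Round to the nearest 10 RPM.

r_avg = (6.9 + 15.0) / 2 = 10.95 cm
150,000 = 1.118 × 10⁻⁵ × 10.95 × N²
N² = 150,000 / (12.2421 × 10⁻⁵) = 1,225,279,976
N ≈ √1,225,279,976 ≈ 35,004.0

N ≈ 35000 RPM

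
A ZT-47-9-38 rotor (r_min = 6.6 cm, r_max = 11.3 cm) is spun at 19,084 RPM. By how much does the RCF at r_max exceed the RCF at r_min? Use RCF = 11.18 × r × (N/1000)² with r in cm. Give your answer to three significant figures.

RCF_max = 11.18 × 11.3 × (19.084)² = 11.18 × 11.3 × 364.199056 ≈ 46,010.7 × g
RCF_min = 11.18 × 6.6 × (19.084)² = 11.18 × 6.6 × 364.199056 ≈ 26,873.5 × g
ΔRCF = 46,010.7 − 26,873.5 = 19,137.2

≈ 19100 g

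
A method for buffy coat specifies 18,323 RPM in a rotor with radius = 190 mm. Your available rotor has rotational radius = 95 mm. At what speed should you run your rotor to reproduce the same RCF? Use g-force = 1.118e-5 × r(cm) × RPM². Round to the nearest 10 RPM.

Original rotor: r = 190 mm = 19.0 cm
RCF = 1.118 × 10⁻⁵ × r × N²
RCF_original = 1.118 × 10⁻⁵ × 19 × (18323)² = 1.118 × 10⁻⁵ × 19 × 335,732,329 ≈ 71,316.3 × g
Your rotor: r = 95 mm = 9.5 cm
71,316.3 = 1.118 × 10⁻⁵ × 9.5 × N²
N² = 71,316.3 / (10.621 × 10⁻⁵) = 671,465,022
N ≈ √671,465,022 ≈ 25,912.6

≈ 25910 RPM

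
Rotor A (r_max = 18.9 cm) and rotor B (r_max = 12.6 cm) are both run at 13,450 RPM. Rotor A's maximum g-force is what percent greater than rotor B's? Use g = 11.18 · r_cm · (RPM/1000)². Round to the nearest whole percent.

50%

At equal RPM, RCF scales linearly with r: ratio = 18.9 / 12.6 = 1.5000.
So rotor A delivers 50.0% more g-force.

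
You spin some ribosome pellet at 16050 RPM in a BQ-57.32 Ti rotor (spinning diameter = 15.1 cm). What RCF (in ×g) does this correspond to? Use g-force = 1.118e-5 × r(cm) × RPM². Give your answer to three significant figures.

r = 15.1 / 2 = 7.55 cm
RCF = 1.118 × 10⁻⁵ × r × N²
RCF = 1.118 × 10⁻⁵ × 7.55 × (16050)² = 1.118 × 10⁻⁵ × 7.55 × 257,602,500 ≈ 21,744 × g

21700 ×g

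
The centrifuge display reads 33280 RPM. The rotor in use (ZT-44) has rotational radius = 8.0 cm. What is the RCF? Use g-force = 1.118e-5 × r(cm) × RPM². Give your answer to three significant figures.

RCF ≈ 99100 × g

RCF = 1.118 × 10⁻⁵ × 8 × (33280)² = 1.118 × 10⁻⁵ × 8 × 1,107,558,400 ≈ 99,060 × g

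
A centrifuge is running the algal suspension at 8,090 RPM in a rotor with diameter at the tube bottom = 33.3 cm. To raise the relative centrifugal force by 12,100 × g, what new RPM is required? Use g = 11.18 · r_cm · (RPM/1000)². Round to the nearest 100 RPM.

11400 RPM

r = 33.3 / 2 = 16.65 cm
Current RCF = 11.18 × 16.65 × (8.09)² = 11.18 × 16.65 × 65.4481 ≈ 12,183 × g
Target RCF = 12,183 + 12,100 = 24,283 × g
(N/1000)² = 24,283 / 186.147 = 130.4507
N = 1000 × √130.4507 ≈ 11,421.5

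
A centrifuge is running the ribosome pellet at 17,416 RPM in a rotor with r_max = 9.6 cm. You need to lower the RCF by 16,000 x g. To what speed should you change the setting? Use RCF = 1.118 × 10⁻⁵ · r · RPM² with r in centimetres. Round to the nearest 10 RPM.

12420 RPM

Current RCF = 1.118 × 10⁻⁵ × 9.6 × (17416)² = 1.118 × 10⁻⁵ × 9.6 × 303,317,056 ≈ 32,554.4 × g
Target RCF = 32,554.4 − 16,000 = 16,554.4 × g
N² = 16,554.4 / (10.7328 × 10⁻⁵) = 154,241,205
N ≈ √154,241,205 ≈ 12,419.4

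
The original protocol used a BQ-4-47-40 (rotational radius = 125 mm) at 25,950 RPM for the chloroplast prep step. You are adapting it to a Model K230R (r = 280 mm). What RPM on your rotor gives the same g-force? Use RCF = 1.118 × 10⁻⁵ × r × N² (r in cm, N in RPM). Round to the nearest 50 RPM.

Original rotor: r = 125 mm = 12.5 cm
RCF = 1.118 × 10⁻⁵ × r × N²
RCF_original = 1.118 × 10⁻⁵ × 12.5 × (25950)² = 1.118 × 10⁻⁵ × 12.5 × 673,402,500 ≈ 94,108 × g
Your rotor: r = 280 mm = 28.0 cm
94,108 = 1.118 × 10⁻⁵ × 28 × N²
N² = 94,108 / (31.304 × 10⁻⁵) = 300,626,118
N ≈ √300,626,118 ≈ 17,338.6

≈ 17350 RPM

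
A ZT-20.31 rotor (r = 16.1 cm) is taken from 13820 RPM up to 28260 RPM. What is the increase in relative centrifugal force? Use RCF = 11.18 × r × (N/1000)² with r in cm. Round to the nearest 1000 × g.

RCF₁ = 11.18 × 16.1 × (13.82)² = 11.18 × 16.1 × 190.9924 ≈ 34,378.3 × g
RCF₂ = 11.18 × 16.1 × (28.26)² = 11.18 × 16.1 × 798.6276 ≈ 143,751.4 × g
Increase = 143,751.4 − 34,378.3 = 109,373.1

109000 ×g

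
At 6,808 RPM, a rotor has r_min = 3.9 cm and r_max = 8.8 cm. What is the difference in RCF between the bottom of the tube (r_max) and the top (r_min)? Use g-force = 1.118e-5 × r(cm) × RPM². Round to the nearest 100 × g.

≈ 2500 × g

RCF_max = 1.118 × 10⁻⁵ × 8.8 × (6808)² = 1.118 × 10⁻⁵ × 8.8 × 46,348,864 ≈ 4,560 × g
RCF_min = 1.118 × 10⁻⁵ × 3.9 × (6808)² = 1.118 × 10⁻⁵ × 3.9 × 46,348,864 ≈ 2,020.9 × g
ΔRCF = 4,560 − 2,020.9 = 2,539.1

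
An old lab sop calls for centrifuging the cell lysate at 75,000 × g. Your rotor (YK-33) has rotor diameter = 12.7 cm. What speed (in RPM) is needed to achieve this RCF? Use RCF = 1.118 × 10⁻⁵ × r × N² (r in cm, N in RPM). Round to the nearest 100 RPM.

32500 RPM

r = 12.7 / 2 = 6.35 cm
RCF = 1.118 × 10⁻⁵ × r × N²
75,000 = 1.118 × 10⁻⁵ × 6.35 × N²
N² = 75,000 / (7.0993 × 10⁻⁵) = 1,056,442,184
N ≈ √1,056,442,184 ≈ 32,503.0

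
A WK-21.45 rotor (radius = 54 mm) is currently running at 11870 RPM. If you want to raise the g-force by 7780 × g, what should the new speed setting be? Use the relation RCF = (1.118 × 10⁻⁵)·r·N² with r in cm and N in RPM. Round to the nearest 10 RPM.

≈ 16420 RPM

r = 54 mm = 5.4 cm
Current RCF = 1.118 × 10⁻⁵ × 5.4 × (11870)² = 1.118 × 10⁻⁵ × 5.4 × 140,896,900 ≈ 8,506.2 × g
Target RCF = 8,506.2 + 7,780 = 16,286.2 × g
N² = 16,286.2 / (6.0372 × 10⁻⁵) = 269,764,129
N ≈ √269,764,129 ≈ 16,424.5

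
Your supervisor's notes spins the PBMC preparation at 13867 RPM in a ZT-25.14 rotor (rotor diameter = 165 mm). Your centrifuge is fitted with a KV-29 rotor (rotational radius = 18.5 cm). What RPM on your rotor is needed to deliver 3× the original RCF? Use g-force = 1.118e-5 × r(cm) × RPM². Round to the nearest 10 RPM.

16040 RPM

Original rotor: r = 165 mm / 2 = 82.5 mm = 8.25 cm
RCF_original = 1.118 × 10⁻⁵ × 8.25 × (13867)² = 1.118 × 10⁻⁵ × 8.25 × 192,293,689 ≈ 17,736.2 × g
Target RCF = 3 × 17,736.2 ≈ 53,208.6 × g
53,208.6 = 1.118 × 10⁻⁵ × 18.5 × N²
N² = 53,208.6 / (20.683 × 10⁻⁵) = 257,257,651
N ≈ √257,257,651 ≈ 16,039.3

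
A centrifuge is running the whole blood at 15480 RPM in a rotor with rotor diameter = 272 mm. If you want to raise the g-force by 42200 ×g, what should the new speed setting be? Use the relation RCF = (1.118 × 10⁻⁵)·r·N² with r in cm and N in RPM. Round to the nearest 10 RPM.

≈ 22740 RPM

r = 272 mm / 2 = 136 mm = 13.6 cm
Current RCF = 1.118 × 10⁻⁵ × 13.6 × (15480)² = 1.118 × 10⁻⁵ × 13.6 × 239,630,400 ≈ 36,435.3 × g
Target RCF = 36,435.3 + 42,200 = 78,635.3 × g
N² = 78,635.3 / (15.2048 × 10⁻⁵) = 517,174,182
N ≈ √517,174,182 ≈ 22,741.5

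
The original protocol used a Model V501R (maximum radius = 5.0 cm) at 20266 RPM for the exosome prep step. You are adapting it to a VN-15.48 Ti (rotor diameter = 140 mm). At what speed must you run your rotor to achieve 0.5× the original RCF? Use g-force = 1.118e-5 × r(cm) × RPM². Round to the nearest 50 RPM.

≈ 12100 RPM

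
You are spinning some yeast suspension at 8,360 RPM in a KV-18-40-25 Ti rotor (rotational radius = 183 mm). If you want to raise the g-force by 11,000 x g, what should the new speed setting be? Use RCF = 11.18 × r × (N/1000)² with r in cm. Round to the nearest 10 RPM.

r = 183 mm = 18.3 cm
Current RCF = 11.18 × 18.3 × (8.36)² = 11.18 × 18.3 × 69.8896 ≈ 14,299 × g
Target RCF = 14,299 + 11,000 = 25,299 × g
(N/1000)² = 25,299 / 204.594 = 123.6547
N = 1000 × √123.6547 ≈ 11,120.0

≈ 11120 RPM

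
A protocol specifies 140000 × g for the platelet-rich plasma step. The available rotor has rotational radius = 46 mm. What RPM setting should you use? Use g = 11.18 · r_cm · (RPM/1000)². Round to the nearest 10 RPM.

≈ 52180 RPM

r = 46 mm = 4.6 cm
140,000 = 11.18 × 4.6 × (N/1000)²
(N/1000)² = 140,000 / 51.428 = 2722.252
N = 1000 × √2722.252 ≈ 52,175.2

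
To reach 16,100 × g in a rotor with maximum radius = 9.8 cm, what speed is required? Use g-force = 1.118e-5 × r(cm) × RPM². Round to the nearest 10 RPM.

≈ 12120 RPM

16,100 = 1.118 × 10⁻⁵ × 9.8 × N²
N² = 16,100 / (10.9564 × 10⁻⁵) = 146,946,077
N ≈ √146,946,077 ≈ 12,122.1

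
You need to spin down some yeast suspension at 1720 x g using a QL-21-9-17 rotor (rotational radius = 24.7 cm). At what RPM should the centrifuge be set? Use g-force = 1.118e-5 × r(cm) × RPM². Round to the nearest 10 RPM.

N ≈ 2500 RPM

RCF = 1.118 × 10⁻⁵ × r × N²
1,720 = 1.118 × 10⁻⁵ × 24.7 × N²
N² = 1,720 / (27.6146 × 10⁻⁵) = 6,228,589
N ≈ √6,228,589 ≈ 2,495.7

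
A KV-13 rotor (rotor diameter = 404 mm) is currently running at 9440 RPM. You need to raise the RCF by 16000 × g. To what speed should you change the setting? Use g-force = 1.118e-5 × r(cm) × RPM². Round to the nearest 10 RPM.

12650 RPM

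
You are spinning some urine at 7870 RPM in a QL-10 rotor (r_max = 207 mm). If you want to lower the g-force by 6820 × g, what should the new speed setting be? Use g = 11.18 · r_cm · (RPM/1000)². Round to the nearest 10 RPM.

r = 207 mm = 20.7 cm
Current RCF = 11.18 × 20.7 × (7.87)² = 11.18 × 20.7 × 61.9369 ≈ 14,333.8 × g
Target RCF = 14,333.8 − 6,820 = 7,513.8 × g
(N/1000)² = 7,513.8 / 231.426 = 32.4674
N = 1000 × √32.4674 ≈ 5,698.0

≈ 5700 RPM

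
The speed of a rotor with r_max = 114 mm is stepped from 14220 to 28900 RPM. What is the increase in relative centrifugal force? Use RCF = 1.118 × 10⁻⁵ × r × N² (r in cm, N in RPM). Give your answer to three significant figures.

r = 114 mm = 11.4 cm
RCF₁ = 1.118 × 10⁻⁵ × 11.4 × (14220)² = 1.118 × 10⁻⁵ × 11.4 × 202,208,400 ≈ 25,771.9 × g
RCF₂ = 1.118 × 10⁻⁵ × 11.4 × (28900)² = 1.118 × 10⁻⁵ × 11.4 × 835,210,000 ≈ 106,449.2 × g
Increase = 106,449.2 − 25,771.9 = 80,677.3

≈ 80700 × g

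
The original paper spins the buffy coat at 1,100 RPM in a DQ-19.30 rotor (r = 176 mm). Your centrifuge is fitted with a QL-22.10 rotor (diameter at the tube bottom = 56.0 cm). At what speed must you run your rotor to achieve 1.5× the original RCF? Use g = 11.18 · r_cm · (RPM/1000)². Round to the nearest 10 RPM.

≈ 1070 RPM

Original rotor: r = 176 mm = 17.6 cm
RCF = 11.18 × r × (N/1000)²
RCF_original = 11.18 × 17.6 × (1.1)² = 11.18 × 17.6 × 1.21 ≈ 238.1 × g
Target RCF = 1.5 × 238.1 ≈ 357.1 × g
Your rotor: r = 56.0 / 2 = 28 cm
357.1 = 11.18 × 28 × (N/1000)²
(N/1000)² = 357.1 / 313.04 = 1.140749
N = 1000 × √1.140749 ≈ 1,068.1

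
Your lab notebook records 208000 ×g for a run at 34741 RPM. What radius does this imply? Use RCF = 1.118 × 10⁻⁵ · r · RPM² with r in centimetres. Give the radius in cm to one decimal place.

208000 = 1.118 × 10⁻⁵ × r × (34741)²
r = 208000 / (1.118 × 10⁻⁵ × 1,206,937,081) = 208000 / 13493.56 ≈ 15.415 cm

≈ 15.4 cm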